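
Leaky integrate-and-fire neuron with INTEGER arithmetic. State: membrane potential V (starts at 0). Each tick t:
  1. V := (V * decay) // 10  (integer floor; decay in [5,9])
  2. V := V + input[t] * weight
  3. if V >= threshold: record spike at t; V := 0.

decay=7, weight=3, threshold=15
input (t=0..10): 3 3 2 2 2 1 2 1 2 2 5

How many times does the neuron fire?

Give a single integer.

t=0: input=3 -> V=9
t=1: input=3 -> V=0 FIRE
t=2: input=2 -> V=6
t=3: input=2 -> V=10
t=4: input=2 -> V=13
t=5: input=1 -> V=12
t=6: input=2 -> V=14
t=7: input=1 -> V=12
t=8: input=2 -> V=14
t=9: input=2 -> V=0 FIRE
t=10: input=5 -> V=0 FIRE

Answer: 3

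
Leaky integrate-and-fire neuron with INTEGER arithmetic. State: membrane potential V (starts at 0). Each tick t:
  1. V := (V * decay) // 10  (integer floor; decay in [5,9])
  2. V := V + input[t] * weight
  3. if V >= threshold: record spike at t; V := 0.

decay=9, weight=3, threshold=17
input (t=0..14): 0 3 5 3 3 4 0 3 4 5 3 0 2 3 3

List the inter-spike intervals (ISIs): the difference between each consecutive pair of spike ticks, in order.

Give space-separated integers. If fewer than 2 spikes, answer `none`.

Answer: 2 3 2 4

Derivation:
t=0: input=0 -> V=0
t=1: input=3 -> V=9
t=2: input=5 -> V=0 FIRE
t=3: input=3 -> V=9
t=4: input=3 -> V=0 FIRE
t=5: input=4 -> V=12
t=6: input=0 -> V=10
t=7: input=3 -> V=0 FIRE
t=8: input=4 -> V=12
t=9: input=5 -> V=0 FIRE
t=10: input=3 -> V=9
t=11: input=0 -> V=8
t=12: input=2 -> V=13
t=13: input=3 -> V=0 FIRE
t=14: input=3 -> V=9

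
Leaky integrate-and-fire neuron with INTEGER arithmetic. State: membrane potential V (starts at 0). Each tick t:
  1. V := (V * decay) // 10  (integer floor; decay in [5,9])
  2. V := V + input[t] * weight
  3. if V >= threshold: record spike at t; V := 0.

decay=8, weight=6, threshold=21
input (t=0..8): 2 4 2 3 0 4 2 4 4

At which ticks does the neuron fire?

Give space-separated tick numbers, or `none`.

Answer: 1 3 5 7 8

Derivation:
t=0: input=2 -> V=12
t=1: input=4 -> V=0 FIRE
t=2: input=2 -> V=12
t=3: input=3 -> V=0 FIRE
t=4: input=0 -> V=0
t=5: input=4 -> V=0 FIRE
t=6: input=2 -> V=12
t=7: input=4 -> V=0 FIRE
t=8: input=4 -> V=0 FIRE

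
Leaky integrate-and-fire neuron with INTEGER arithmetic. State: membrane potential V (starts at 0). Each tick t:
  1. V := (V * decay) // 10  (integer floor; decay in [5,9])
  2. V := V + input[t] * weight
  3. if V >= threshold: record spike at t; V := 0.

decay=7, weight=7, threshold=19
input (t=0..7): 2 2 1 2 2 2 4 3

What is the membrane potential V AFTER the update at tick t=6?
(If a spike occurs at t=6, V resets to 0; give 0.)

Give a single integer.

t=0: input=2 -> V=14
t=1: input=2 -> V=0 FIRE
t=2: input=1 -> V=7
t=3: input=2 -> V=18
t=4: input=2 -> V=0 FIRE
t=5: input=2 -> V=14
t=6: input=4 -> V=0 FIRE
t=7: input=3 -> V=0 FIRE

Answer: 0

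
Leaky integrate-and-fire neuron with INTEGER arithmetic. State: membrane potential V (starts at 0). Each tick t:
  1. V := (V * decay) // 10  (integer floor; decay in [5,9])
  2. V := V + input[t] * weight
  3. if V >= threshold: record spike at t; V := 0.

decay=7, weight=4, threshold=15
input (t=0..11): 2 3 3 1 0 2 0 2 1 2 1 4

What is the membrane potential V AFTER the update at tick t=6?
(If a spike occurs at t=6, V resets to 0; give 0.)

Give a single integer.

Answer: 9

Derivation:
t=0: input=2 -> V=8
t=1: input=3 -> V=0 FIRE
t=2: input=3 -> V=12
t=3: input=1 -> V=12
t=4: input=0 -> V=8
t=5: input=2 -> V=13
t=6: input=0 -> V=9
t=7: input=2 -> V=14
t=8: input=1 -> V=13
t=9: input=2 -> V=0 FIRE
t=10: input=1 -> V=4
t=11: input=4 -> V=0 FIRE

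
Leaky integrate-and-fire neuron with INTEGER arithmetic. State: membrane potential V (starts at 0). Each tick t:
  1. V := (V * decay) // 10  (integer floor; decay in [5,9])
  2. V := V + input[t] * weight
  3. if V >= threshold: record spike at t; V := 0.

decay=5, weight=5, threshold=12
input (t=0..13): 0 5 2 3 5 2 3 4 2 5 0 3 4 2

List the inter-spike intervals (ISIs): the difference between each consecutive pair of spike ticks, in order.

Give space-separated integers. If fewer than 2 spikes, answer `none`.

t=0: input=0 -> V=0
t=1: input=5 -> V=0 FIRE
t=2: input=2 -> V=10
t=3: input=3 -> V=0 FIRE
t=4: input=5 -> V=0 FIRE
t=5: input=2 -> V=10
t=6: input=3 -> V=0 FIRE
t=7: input=4 -> V=0 FIRE
t=8: input=2 -> V=10
t=9: input=5 -> V=0 FIRE
t=10: input=0 -> V=0
t=11: input=3 -> V=0 FIRE
t=12: input=4 -> V=0 FIRE
t=13: input=2 -> V=10

Answer: 2 1 2 1 2 2 1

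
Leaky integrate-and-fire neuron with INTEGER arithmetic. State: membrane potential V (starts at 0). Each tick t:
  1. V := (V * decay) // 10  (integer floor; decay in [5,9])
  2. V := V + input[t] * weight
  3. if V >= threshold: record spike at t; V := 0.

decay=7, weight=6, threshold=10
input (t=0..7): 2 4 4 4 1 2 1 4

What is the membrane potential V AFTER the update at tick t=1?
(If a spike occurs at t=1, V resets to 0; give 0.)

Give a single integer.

t=0: input=2 -> V=0 FIRE
t=1: input=4 -> V=0 FIRE
t=2: input=4 -> V=0 FIRE
t=3: input=4 -> V=0 FIRE
t=4: input=1 -> V=6
t=5: input=2 -> V=0 FIRE
t=6: input=1 -> V=6
t=7: input=4 -> V=0 FIRE

Answer: 0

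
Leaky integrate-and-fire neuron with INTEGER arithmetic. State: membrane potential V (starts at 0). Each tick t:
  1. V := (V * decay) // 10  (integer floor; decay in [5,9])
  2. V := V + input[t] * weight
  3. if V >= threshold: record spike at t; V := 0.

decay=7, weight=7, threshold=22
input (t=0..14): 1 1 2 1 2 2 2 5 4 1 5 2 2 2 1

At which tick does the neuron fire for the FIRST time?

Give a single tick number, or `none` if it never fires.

t=0: input=1 -> V=7
t=1: input=1 -> V=11
t=2: input=2 -> V=21
t=3: input=1 -> V=21
t=4: input=2 -> V=0 FIRE
t=5: input=2 -> V=14
t=6: input=2 -> V=0 FIRE
t=7: input=5 -> V=0 FIRE
t=8: input=4 -> V=0 FIRE
t=9: input=1 -> V=7
t=10: input=5 -> V=0 FIRE
t=11: input=2 -> V=14
t=12: input=2 -> V=0 FIRE
t=13: input=2 -> V=14
t=14: input=1 -> V=16

Answer: 4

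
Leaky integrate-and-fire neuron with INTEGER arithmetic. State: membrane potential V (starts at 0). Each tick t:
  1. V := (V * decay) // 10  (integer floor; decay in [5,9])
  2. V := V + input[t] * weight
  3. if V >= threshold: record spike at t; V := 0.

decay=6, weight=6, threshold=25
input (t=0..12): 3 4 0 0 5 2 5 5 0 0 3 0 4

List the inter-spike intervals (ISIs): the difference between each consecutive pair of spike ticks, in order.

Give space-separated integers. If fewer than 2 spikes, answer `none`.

t=0: input=3 -> V=18
t=1: input=4 -> V=0 FIRE
t=2: input=0 -> V=0
t=3: input=0 -> V=0
t=4: input=5 -> V=0 FIRE
t=5: input=2 -> V=12
t=6: input=5 -> V=0 FIRE
t=7: input=5 -> V=0 FIRE
t=8: input=0 -> V=0
t=9: input=0 -> V=0
t=10: input=3 -> V=18
t=11: input=0 -> V=10
t=12: input=4 -> V=0 FIRE

Answer: 3 2 1 5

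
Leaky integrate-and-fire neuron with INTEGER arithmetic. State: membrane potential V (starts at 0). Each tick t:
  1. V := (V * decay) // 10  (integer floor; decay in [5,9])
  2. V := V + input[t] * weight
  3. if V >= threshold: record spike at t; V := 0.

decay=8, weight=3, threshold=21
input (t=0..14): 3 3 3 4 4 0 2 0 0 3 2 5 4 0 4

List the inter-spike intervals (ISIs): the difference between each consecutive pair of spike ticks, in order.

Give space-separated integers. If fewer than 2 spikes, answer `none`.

t=0: input=3 -> V=9
t=1: input=3 -> V=16
t=2: input=3 -> V=0 FIRE
t=3: input=4 -> V=12
t=4: input=4 -> V=0 FIRE
t=5: input=0 -> V=0
t=6: input=2 -> V=6
t=7: input=0 -> V=4
t=8: input=0 -> V=3
t=9: input=3 -> V=11
t=10: input=2 -> V=14
t=11: input=5 -> V=0 FIRE
t=12: input=4 -> V=12
t=13: input=0 -> V=9
t=14: input=4 -> V=19

Answer: 2 7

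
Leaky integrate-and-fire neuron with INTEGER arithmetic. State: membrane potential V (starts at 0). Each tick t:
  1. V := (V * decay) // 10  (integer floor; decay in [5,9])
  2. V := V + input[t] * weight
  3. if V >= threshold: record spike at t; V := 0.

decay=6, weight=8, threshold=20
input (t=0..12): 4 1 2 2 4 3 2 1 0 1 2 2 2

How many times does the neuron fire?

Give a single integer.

t=0: input=4 -> V=0 FIRE
t=1: input=1 -> V=8
t=2: input=2 -> V=0 FIRE
t=3: input=2 -> V=16
t=4: input=4 -> V=0 FIRE
t=5: input=3 -> V=0 FIRE
t=6: input=2 -> V=16
t=7: input=1 -> V=17
t=8: input=0 -> V=10
t=9: input=1 -> V=14
t=10: input=2 -> V=0 FIRE
t=11: input=2 -> V=16
t=12: input=2 -> V=0 FIRE

Answer: 6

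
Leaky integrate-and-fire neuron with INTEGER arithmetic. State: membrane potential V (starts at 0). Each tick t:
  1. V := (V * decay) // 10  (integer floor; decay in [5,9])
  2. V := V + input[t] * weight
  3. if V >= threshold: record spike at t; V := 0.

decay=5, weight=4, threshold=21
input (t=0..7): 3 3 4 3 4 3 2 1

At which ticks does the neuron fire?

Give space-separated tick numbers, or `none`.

Answer: 2 4

Derivation:
t=0: input=3 -> V=12
t=1: input=3 -> V=18
t=2: input=4 -> V=0 FIRE
t=3: input=3 -> V=12
t=4: input=4 -> V=0 FIRE
t=5: input=3 -> V=12
t=6: input=2 -> V=14
t=7: input=1 -> V=11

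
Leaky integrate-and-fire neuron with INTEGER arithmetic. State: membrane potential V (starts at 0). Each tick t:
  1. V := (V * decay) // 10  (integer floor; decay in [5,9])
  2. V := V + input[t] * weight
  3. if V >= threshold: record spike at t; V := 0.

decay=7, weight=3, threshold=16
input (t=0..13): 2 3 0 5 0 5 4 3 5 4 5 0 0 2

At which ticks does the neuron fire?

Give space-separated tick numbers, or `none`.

Answer: 3 6 8 10

Derivation:
t=0: input=2 -> V=6
t=1: input=3 -> V=13
t=2: input=0 -> V=9
t=3: input=5 -> V=0 FIRE
t=4: input=0 -> V=0
t=5: input=5 -> V=15
t=6: input=4 -> V=0 FIRE
t=7: input=3 -> V=9
t=8: input=5 -> V=0 FIRE
t=9: input=4 -> V=12
t=10: input=5 -> V=0 FIRE
t=11: input=0 -> V=0
t=12: input=0 -> V=0
t=13: input=2 -> V=6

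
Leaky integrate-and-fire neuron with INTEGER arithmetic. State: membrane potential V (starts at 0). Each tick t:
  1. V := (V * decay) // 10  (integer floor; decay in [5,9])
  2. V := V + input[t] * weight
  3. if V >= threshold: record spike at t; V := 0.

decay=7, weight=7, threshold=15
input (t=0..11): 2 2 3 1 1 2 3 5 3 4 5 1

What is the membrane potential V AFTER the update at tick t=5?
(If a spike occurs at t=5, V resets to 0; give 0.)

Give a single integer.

t=0: input=2 -> V=14
t=1: input=2 -> V=0 FIRE
t=2: input=3 -> V=0 FIRE
t=3: input=1 -> V=7
t=4: input=1 -> V=11
t=5: input=2 -> V=0 FIRE
t=6: input=3 -> V=0 FIRE
t=7: input=5 -> V=0 FIRE
t=8: input=3 -> V=0 FIRE
t=9: input=4 -> V=0 FIRE
t=10: input=5 -> V=0 FIRE
t=11: input=1 -> V=7

Answer: 0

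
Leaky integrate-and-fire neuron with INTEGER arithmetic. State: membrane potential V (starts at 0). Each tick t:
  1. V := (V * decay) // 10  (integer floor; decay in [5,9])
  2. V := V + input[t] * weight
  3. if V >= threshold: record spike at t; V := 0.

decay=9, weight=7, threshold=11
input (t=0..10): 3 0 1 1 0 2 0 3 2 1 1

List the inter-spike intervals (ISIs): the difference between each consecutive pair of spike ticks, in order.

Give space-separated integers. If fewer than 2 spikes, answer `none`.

Answer: 3 2 2 1 2

Derivation:
t=0: input=3 -> V=0 FIRE
t=1: input=0 -> V=0
t=2: input=1 -> V=7
t=3: input=1 -> V=0 FIRE
t=4: input=0 -> V=0
t=5: input=2 -> V=0 FIRE
t=6: input=0 -> V=0
t=7: input=3 -> V=0 FIRE
t=8: input=2 -> V=0 FIRE
t=9: input=1 -> V=7
t=10: input=1 -> V=0 FIRE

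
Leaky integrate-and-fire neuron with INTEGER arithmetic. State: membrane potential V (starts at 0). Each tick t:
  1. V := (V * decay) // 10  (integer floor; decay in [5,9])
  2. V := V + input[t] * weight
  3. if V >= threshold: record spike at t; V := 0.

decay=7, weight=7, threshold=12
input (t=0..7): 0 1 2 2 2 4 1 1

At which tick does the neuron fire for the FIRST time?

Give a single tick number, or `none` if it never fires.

Answer: 2

Derivation:
t=0: input=0 -> V=0
t=1: input=1 -> V=7
t=2: input=2 -> V=0 FIRE
t=3: input=2 -> V=0 FIRE
t=4: input=2 -> V=0 FIRE
t=5: input=4 -> V=0 FIRE
t=6: input=1 -> V=7
t=7: input=1 -> V=11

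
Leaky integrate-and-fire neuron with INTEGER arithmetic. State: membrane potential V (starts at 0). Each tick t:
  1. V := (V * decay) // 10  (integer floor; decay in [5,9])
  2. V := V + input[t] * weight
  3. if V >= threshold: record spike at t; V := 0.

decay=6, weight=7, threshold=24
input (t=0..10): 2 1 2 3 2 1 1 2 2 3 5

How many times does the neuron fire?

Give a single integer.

t=0: input=2 -> V=14
t=1: input=1 -> V=15
t=2: input=2 -> V=23
t=3: input=3 -> V=0 FIRE
t=4: input=2 -> V=14
t=5: input=1 -> V=15
t=6: input=1 -> V=16
t=7: input=2 -> V=23
t=8: input=2 -> V=0 FIRE
t=9: input=3 -> V=21
t=10: input=5 -> V=0 FIRE

Answer: 3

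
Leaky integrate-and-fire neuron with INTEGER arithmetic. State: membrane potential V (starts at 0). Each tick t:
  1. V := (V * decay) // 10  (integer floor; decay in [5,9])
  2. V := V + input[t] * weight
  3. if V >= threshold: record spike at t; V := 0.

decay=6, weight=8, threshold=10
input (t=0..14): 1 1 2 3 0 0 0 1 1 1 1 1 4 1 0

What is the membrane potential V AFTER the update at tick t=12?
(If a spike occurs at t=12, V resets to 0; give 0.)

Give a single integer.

t=0: input=1 -> V=8
t=1: input=1 -> V=0 FIRE
t=2: input=2 -> V=0 FIRE
t=3: input=3 -> V=0 FIRE
t=4: input=0 -> V=0
t=5: input=0 -> V=0
t=6: input=0 -> V=0
t=7: input=1 -> V=8
t=8: input=1 -> V=0 FIRE
t=9: input=1 -> V=8
t=10: input=1 -> V=0 FIRE
t=11: input=1 -> V=8
t=12: input=4 -> V=0 FIRE
t=13: input=1 -> V=8
t=14: input=0 -> V=4

Answer: 0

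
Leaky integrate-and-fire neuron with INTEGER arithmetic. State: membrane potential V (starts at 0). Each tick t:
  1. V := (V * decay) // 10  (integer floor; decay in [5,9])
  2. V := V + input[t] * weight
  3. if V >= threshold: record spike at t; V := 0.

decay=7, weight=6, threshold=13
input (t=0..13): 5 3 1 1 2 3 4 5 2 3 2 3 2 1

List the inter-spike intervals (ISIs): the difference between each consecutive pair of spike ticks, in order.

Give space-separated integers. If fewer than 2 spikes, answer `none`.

Answer: 1 3 1 1 1 2 2 2

Derivation:
t=0: input=5 -> V=0 FIRE
t=1: input=3 -> V=0 FIRE
t=2: input=1 -> V=6
t=3: input=1 -> V=10
t=4: input=2 -> V=0 FIRE
t=5: input=3 -> V=0 FIRE
t=6: input=4 -> V=0 FIRE
t=7: input=5 -> V=0 FIRE
t=8: input=2 -> V=12
t=9: input=3 -> V=0 FIRE
t=10: input=2 -> V=12
t=11: input=3 -> V=0 FIRE
t=12: input=2 -> V=12
t=13: input=1 -> V=0 FIRE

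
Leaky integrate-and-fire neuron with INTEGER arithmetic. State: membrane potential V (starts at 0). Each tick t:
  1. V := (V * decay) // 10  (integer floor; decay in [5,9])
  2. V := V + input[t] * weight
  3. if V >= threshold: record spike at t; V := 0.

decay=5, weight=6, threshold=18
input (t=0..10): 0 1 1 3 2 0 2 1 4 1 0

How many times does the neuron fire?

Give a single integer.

Answer: 2

Derivation:
t=0: input=0 -> V=0
t=1: input=1 -> V=6
t=2: input=1 -> V=9
t=3: input=3 -> V=0 FIRE
t=4: input=2 -> V=12
t=5: input=0 -> V=6
t=6: input=2 -> V=15
t=7: input=1 -> V=13
t=8: input=4 -> V=0 FIRE
t=9: input=1 -> V=6
t=10: input=0 -> V=3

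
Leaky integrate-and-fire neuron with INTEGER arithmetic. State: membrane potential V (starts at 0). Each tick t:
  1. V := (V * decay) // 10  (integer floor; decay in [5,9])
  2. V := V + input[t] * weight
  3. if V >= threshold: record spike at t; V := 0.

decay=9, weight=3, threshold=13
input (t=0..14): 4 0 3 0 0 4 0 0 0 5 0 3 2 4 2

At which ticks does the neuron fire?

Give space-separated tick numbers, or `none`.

t=0: input=4 -> V=12
t=1: input=0 -> V=10
t=2: input=3 -> V=0 FIRE
t=3: input=0 -> V=0
t=4: input=0 -> V=0
t=5: input=4 -> V=12
t=6: input=0 -> V=10
t=7: input=0 -> V=9
t=8: input=0 -> V=8
t=9: input=5 -> V=0 FIRE
t=10: input=0 -> V=0
t=11: input=3 -> V=9
t=12: input=2 -> V=0 FIRE
t=13: input=4 -> V=12
t=14: input=2 -> V=0 FIRE

Answer: 2 9 12 14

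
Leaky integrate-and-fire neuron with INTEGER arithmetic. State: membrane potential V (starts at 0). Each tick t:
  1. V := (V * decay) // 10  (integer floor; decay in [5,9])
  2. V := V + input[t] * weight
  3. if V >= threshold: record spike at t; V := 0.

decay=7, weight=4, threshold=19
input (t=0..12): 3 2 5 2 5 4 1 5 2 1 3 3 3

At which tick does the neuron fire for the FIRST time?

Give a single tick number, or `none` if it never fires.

Answer: 2

Derivation:
t=0: input=3 -> V=12
t=1: input=2 -> V=16
t=2: input=5 -> V=0 FIRE
t=3: input=2 -> V=8
t=4: input=5 -> V=0 FIRE
t=5: input=4 -> V=16
t=6: input=1 -> V=15
t=7: input=5 -> V=0 FIRE
t=8: input=2 -> V=8
t=9: input=1 -> V=9
t=10: input=3 -> V=18
t=11: input=3 -> V=0 FIRE
t=12: input=3 -> V=12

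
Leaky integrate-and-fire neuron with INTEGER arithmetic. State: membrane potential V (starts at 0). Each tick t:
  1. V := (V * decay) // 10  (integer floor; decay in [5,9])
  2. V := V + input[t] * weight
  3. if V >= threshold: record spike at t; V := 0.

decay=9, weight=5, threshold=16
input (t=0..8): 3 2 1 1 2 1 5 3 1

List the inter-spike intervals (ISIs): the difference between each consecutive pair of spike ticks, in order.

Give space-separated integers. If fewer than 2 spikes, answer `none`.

t=0: input=3 -> V=15
t=1: input=2 -> V=0 FIRE
t=2: input=1 -> V=5
t=3: input=1 -> V=9
t=4: input=2 -> V=0 FIRE
t=5: input=1 -> V=5
t=6: input=5 -> V=0 FIRE
t=7: input=3 -> V=15
t=8: input=1 -> V=0 FIRE

Answer: 3 2 2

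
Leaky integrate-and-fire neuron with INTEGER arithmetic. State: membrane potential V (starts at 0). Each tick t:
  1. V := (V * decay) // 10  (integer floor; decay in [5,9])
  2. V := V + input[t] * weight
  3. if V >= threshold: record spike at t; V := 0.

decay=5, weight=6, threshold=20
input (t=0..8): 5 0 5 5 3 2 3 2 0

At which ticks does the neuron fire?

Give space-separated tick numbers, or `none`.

Answer: 0 2 3 5 7

Derivation:
t=0: input=5 -> V=0 FIRE
t=1: input=0 -> V=0
t=2: input=5 -> V=0 FIRE
t=3: input=5 -> V=0 FIRE
t=4: input=3 -> V=18
t=5: input=2 -> V=0 FIRE
t=6: input=3 -> V=18
t=7: input=2 -> V=0 FIRE
t=8: input=0 -> V=0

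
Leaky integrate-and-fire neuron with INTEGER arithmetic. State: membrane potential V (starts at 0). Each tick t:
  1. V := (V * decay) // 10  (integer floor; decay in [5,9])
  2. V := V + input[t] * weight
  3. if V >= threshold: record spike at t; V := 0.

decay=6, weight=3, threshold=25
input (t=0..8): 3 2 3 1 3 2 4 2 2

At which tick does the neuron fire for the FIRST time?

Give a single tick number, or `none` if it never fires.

Answer: none

Derivation:
t=0: input=3 -> V=9
t=1: input=2 -> V=11
t=2: input=3 -> V=15
t=3: input=1 -> V=12
t=4: input=3 -> V=16
t=5: input=2 -> V=15
t=6: input=4 -> V=21
t=7: input=2 -> V=18
t=8: input=2 -> V=16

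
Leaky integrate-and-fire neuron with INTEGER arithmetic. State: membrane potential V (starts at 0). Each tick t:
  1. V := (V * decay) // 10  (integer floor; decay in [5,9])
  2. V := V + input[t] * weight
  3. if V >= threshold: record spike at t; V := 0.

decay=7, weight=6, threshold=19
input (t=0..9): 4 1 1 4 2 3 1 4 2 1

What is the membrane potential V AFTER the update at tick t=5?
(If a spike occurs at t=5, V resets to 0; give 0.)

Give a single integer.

Answer: 0

Derivation:
t=0: input=4 -> V=0 FIRE
t=1: input=1 -> V=6
t=2: input=1 -> V=10
t=3: input=4 -> V=0 FIRE
t=4: input=2 -> V=12
t=5: input=3 -> V=0 FIRE
t=6: input=1 -> V=6
t=7: input=4 -> V=0 FIRE
t=8: input=2 -> V=12
t=9: input=1 -> V=14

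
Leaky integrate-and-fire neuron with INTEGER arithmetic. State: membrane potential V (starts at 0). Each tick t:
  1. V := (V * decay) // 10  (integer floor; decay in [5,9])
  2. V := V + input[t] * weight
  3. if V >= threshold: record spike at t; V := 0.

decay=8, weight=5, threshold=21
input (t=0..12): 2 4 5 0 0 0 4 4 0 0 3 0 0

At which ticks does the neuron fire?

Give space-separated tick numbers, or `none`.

Answer: 1 2 7

Derivation:
t=0: input=2 -> V=10
t=1: input=4 -> V=0 FIRE
t=2: input=5 -> V=0 FIRE
t=3: input=0 -> V=0
t=4: input=0 -> V=0
t=5: input=0 -> V=0
t=6: input=4 -> V=20
t=7: input=4 -> V=0 FIRE
t=8: input=0 -> V=0
t=9: input=0 -> V=0
t=10: input=3 -> V=15
t=11: input=0 -> V=12
t=12: input=0 -> V=9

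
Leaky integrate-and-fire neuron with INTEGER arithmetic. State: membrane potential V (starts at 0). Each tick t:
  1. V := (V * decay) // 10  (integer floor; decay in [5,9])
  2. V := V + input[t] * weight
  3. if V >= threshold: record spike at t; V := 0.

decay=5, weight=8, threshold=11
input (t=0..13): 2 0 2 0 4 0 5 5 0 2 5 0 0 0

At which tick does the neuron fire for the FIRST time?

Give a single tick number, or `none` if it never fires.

Answer: 0

Derivation:
t=0: input=2 -> V=0 FIRE
t=1: input=0 -> V=0
t=2: input=2 -> V=0 FIRE
t=3: input=0 -> V=0
t=4: input=4 -> V=0 FIRE
t=5: input=0 -> V=0
t=6: input=5 -> V=0 FIRE
t=7: input=5 -> V=0 FIRE
t=8: input=0 -> V=0
t=9: input=2 -> V=0 FIRE
t=10: input=5 -> V=0 FIRE
t=11: input=0 -> V=0
t=12: input=0 -> V=0
t=13: input=0 -> V=0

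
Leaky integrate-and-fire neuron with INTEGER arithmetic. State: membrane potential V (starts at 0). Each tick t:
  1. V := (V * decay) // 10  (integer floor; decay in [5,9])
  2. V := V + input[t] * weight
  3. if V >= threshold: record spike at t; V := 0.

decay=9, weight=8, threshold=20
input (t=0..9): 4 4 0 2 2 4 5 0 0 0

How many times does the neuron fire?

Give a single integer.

Answer: 5

Derivation:
t=0: input=4 -> V=0 FIRE
t=1: input=4 -> V=0 FIRE
t=2: input=0 -> V=0
t=3: input=2 -> V=16
t=4: input=2 -> V=0 FIRE
t=5: input=4 -> V=0 FIRE
t=6: input=5 -> V=0 FIRE
t=7: input=0 -> V=0
t=8: input=0 -> V=0
t=9: input=0 -> V=0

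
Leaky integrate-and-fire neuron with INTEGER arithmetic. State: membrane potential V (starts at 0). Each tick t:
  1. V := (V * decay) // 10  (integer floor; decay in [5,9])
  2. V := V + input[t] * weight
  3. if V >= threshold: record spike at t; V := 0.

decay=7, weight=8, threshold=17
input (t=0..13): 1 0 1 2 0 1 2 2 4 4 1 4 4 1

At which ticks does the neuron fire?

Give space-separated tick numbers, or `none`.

t=0: input=1 -> V=8
t=1: input=0 -> V=5
t=2: input=1 -> V=11
t=3: input=2 -> V=0 FIRE
t=4: input=0 -> V=0
t=5: input=1 -> V=8
t=6: input=2 -> V=0 FIRE
t=7: input=2 -> V=16
t=8: input=4 -> V=0 FIRE
t=9: input=4 -> V=0 FIRE
t=10: input=1 -> V=8
t=11: input=4 -> V=0 FIRE
t=12: input=4 -> V=0 FIRE
t=13: input=1 -> V=8

Answer: 3 6 8 9 11 12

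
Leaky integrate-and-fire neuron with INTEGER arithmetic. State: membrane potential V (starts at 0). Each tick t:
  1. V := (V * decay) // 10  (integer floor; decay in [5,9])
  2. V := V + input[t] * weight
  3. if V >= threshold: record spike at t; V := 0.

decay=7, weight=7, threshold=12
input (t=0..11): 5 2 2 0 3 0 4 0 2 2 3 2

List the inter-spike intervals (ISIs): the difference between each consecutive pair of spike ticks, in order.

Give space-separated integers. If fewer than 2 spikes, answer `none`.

Answer: 1 1 2 2 2 1 1 1

Derivation:
t=0: input=5 -> V=0 FIRE
t=1: input=2 -> V=0 FIRE
t=2: input=2 -> V=0 FIRE
t=3: input=0 -> V=0
t=4: input=3 -> V=0 FIRE
t=5: input=0 -> V=0
t=6: input=4 -> V=0 FIRE
t=7: input=0 -> V=0
t=8: input=2 -> V=0 FIRE
t=9: input=2 -> V=0 FIRE
t=10: input=3 -> V=0 FIRE
t=11: input=2 -> V=0 FIRE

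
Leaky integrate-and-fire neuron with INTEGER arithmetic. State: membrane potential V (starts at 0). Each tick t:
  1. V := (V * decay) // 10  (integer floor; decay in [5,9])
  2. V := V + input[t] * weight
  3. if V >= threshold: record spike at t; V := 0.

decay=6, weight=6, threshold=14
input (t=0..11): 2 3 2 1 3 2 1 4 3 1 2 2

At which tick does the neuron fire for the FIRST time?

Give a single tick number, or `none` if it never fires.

Answer: 1

Derivation:
t=0: input=2 -> V=12
t=1: input=3 -> V=0 FIRE
t=2: input=2 -> V=12
t=3: input=1 -> V=13
t=4: input=3 -> V=0 FIRE
t=5: input=2 -> V=12
t=6: input=1 -> V=13
t=7: input=4 -> V=0 FIRE
t=8: input=3 -> V=0 FIRE
t=9: input=1 -> V=6
t=10: input=2 -> V=0 FIRE
t=11: input=2 -> V=12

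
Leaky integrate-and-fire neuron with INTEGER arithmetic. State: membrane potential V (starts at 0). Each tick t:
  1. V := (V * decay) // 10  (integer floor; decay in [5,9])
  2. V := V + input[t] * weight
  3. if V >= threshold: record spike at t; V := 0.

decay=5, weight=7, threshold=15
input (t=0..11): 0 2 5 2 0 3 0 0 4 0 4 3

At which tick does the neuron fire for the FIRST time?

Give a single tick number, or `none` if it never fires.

Answer: 2

Derivation:
t=0: input=0 -> V=0
t=1: input=2 -> V=14
t=2: input=5 -> V=0 FIRE
t=3: input=2 -> V=14
t=4: input=0 -> V=7
t=5: input=3 -> V=0 FIRE
t=6: input=0 -> V=0
t=7: input=0 -> V=0
t=8: input=4 -> V=0 FIRE
t=9: input=0 -> V=0
t=10: input=4 -> V=0 FIRE
t=11: input=3 -> V=0 FIRE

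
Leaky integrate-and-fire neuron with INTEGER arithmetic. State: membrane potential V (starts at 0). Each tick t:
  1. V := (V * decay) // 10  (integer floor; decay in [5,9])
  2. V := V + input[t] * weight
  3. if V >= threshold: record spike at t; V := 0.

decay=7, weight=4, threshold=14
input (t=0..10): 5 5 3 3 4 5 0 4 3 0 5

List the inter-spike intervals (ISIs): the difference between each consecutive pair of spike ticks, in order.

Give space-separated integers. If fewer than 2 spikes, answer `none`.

Answer: 1 2 1 1 2 3

Derivation:
t=0: input=5 -> V=0 FIRE
t=1: input=5 -> V=0 FIRE
t=2: input=3 -> V=12
t=3: input=3 -> V=0 FIRE
t=4: input=4 -> V=0 FIRE
t=5: input=5 -> V=0 FIRE
t=6: input=0 -> V=0
t=7: input=4 -> V=0 FIRE
t=8: input=3 -> V=12
t=9: input=0 -> V=8
t=10: input=5 -> V=0 FIRE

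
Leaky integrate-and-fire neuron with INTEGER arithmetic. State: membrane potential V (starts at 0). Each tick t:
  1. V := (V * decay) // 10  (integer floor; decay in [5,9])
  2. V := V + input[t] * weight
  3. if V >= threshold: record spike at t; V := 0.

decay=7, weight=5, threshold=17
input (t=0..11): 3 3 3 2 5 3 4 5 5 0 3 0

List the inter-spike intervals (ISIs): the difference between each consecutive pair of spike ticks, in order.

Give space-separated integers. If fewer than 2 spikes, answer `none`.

t=0: input=3 -> V=15
t=1: input=3 -> V=0 FIRE
t=2: input=3 -> V=15
t=3: input=2 -> V=0 FIRE
t=4: input=5 -> V=0 FIRE
t=5: input=3 -> V=15
t=6: input=4 -> V=0 FIRE
t=7: input=5 -> V=0 FIRE
t=8: input=5 -> V=0 FIRE
t=9: input=0 -> V=0
t=10: input=3 -> V=15
t=11: input=0 -> V=10

Answer: 2 1 2 1 1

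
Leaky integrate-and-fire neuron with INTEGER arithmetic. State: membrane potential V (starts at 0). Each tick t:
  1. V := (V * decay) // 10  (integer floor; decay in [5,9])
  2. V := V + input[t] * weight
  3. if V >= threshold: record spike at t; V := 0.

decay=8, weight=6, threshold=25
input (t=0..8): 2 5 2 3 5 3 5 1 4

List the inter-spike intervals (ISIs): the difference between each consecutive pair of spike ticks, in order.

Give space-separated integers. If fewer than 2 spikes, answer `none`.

t=0: input=2 -> V=12
t=1: input=5 -> V=0 FIRE
t=2: input=2 -> V=12
t=3: input=3 -> V=0 FIRE
t=4: input=5 -> V=0 FIRE
t=5: input=3 -> V=18
t=6: input=5 -> V=0 FIRE
t=7: input=1 -> V=6
t=8: input=4 -> V=0 FIRE

Answer: 2 1 2 2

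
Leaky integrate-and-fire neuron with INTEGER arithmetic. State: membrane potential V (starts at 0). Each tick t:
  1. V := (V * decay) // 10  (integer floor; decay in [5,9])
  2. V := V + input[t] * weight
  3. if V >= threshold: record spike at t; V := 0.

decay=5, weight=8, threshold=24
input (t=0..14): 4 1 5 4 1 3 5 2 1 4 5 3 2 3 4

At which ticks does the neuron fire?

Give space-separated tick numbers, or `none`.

t=0: input=4 -> V=0 FIRE
t=1: input=1 -> V=8
t=2: input=5 -> V=0 FIRE
t=3: input=4 -> V=0 FIRE
t=4: input=1 -> V=8
t=5: input=3 -> V=0 FIRE
t=6: input=5 -> V=0 FIRE
t=7: input=2 -> V=16
t=8: input=1 -> V=16
t=9: input=4 -> V=0 FIRE
t=10: input=5 -> V=0 FIRE
t=11: input=3 -> V=0 FIRE
t=12: input=2 -> V=16
t=13: input=3 -> V=0 FIRE
t=14: input=4 -> V=0 FIRE

Answer: 0 2 3 5 6 9 10 11 13 14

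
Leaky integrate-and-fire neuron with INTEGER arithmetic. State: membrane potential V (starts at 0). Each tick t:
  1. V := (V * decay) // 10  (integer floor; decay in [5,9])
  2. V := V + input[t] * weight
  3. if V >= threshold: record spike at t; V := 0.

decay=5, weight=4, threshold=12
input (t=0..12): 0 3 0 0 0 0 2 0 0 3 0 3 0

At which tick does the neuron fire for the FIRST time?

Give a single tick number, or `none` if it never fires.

t=0: input=0 -> V=0
t=1: input=3 -> V=0 FIRE
t=2: input=0 -> V=0
t=3: input=0 -> V=0
t=4: input=0 -> V=0
t=5: input=0 -> V=0
t=6: input=2 -> V=8
t=7: input=0 -> V=4
t=8: input=0 -> V=2
t=9: input=3 -> V=0 FIRE
t=10: input=0 -> V=0
t=11: input=3 -> V=0 FIRE
t=12: input=0 -> V=0

Answer: 1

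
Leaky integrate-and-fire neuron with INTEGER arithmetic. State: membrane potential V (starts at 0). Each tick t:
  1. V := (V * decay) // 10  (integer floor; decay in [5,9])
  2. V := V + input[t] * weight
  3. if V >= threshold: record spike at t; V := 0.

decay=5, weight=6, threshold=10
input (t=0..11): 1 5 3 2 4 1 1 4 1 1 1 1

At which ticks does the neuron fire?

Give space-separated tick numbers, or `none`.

Answer: 1 2 3 4 7 10

Derivation:
t=0: input=1 -> V=6
t=1: input=5 -> V=0 FIRE
t=2: input=3 -> V=0 FIRE
t=3: input=2 -> V=0 FIRE
t=4: input=4 -> V=0 FIRE
t=5: input=1 -> V=6
t=6: input=1 -> V=9
t=7: input=4 -> V=0 FIRE
t=8: input=1 -> V=6
t=9: input=1 -> V=9
t=10: input=1 -> V=0 FIRE
t=11: input=1 -> V=6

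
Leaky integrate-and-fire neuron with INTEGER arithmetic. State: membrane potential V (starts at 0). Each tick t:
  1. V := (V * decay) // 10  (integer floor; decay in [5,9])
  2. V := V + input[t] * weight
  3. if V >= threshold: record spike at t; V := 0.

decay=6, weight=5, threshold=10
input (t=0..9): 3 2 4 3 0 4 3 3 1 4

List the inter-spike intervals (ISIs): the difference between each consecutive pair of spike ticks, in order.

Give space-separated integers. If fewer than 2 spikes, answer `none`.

Answer: 1 1 1 2 1 1 2

Derivation:
t=0: input=3 -> V=0 FIRE
t=1: input=2 -> V=0 FIRE
t=2: input=4 -> V=0 FIRE
t=3: input=3 -> V=0 FIRE
t=4: input=0 -> V=0
t=5: input=4 -> V=0 FIRE
t=6: input=3 -> V=0 FIRE
t=7: input=3 -> V=0 FIRE
t=8: input=1 -> V=5
t=9: input=4 -> V=0 FIRE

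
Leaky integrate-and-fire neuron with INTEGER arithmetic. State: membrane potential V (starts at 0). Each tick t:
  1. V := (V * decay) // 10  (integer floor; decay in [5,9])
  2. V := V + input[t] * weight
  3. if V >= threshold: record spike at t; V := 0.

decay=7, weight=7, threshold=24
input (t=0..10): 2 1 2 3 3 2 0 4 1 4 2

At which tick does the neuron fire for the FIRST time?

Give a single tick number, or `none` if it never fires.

Answer: 2

Derivation:
t=0: input=2 -> V=14
t=1: input=1 -> V=16
t=2: input=2 -> V=0 FIRE
t=3: input=3 -> V=21
t=4: input=3 -> V=0 FIRE
t=5: input=2 -> V=14
t=6: input=0 -> V=9
t=7: input=4 -> V=0 FIRE
t=8: input=1 -> V=7
t=9: input=4 -> V=0 FIRE
t=10: input=2 -> V=14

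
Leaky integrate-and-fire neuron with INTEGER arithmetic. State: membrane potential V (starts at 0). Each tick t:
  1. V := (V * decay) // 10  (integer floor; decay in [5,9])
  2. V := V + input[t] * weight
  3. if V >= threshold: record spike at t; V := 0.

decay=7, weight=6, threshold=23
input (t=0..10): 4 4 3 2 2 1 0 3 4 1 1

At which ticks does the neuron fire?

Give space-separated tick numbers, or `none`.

Answer: 0 1 3 7 8

Derivation:
t=0: input=4 -> V=0 FIRE
t=1: input=4 -> V=0 FIRE
t=2: input=3 -> V=18
t=3: input=2 -> V=0 FIRE
t=4: input=2 -> V=12
t=5: input=1 -> V=14
t=6: input=0 -> V=9
t=7: input=3 -> V=0 FIRE
t=8: input=4 -> V=0 FIRE
t=9: input=1 -> V=6
t=10: input=1 -> V=10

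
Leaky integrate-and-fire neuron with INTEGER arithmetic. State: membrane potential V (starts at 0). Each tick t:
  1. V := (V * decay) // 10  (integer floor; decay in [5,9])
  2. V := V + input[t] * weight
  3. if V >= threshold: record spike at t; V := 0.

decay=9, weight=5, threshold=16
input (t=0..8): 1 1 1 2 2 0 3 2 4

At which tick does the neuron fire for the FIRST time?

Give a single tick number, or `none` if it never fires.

t=0: input=1 -> V=5
t=1: input=1 -> V=9
t=2: input=1 -> V=13
t=3: input=2 -> V=0 FIRE
t=4: input=2 -> V=10
t=5: input=0 -> V=9
t=6: input=3 -> V=0 FIRE
t=7: input=2 -> V=10
t=8: input=4 -> V=0 FIRE

Answer: 3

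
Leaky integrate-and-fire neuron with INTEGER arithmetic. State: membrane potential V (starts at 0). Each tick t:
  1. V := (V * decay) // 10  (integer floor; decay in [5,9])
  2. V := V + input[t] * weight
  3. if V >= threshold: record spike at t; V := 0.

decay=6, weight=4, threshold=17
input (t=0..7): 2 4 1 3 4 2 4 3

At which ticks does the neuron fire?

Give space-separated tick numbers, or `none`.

t=0: input=2 -> V=8
t=1: input=4 -> V=0 FIRE
t=2: input=1 -> V=4
t=3: input=3 -> V=14
t=4: input=4 -> V=0 FIRE
t=5: input=2 -> V=8
t=6: input=4 -> V=0 FIRE
t=7: input=3 -> V=12

Answer: 1 4 6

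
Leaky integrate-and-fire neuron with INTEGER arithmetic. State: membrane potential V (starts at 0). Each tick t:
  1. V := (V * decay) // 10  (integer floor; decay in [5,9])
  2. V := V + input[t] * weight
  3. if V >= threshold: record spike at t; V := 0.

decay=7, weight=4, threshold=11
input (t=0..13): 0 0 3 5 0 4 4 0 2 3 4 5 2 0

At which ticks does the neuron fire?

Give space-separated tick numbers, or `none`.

t=0: input=0 -> V=0
t=1: input=0 -> V=0
t=2: input=3 -> V=0 FIRE
t=3: input=5 -> V=0 FIRE
t=4: input=0 -> V=0
t=5: input=4 -> V=0 FIRE
t=6: input=4 -> V=0 FIRE
t=7: input=0 -> V=0
t=8: input=2 -> V=8
t=9: input=3 -> V=0 FIRE
t=10: input=4 -> V=0 FIRE
t=11: input=5 -> V=0 FIRE
t=12: input=2 -> V=8
t=13: input=0 -> V=5

Answer: 2 3 5 6 9 10 11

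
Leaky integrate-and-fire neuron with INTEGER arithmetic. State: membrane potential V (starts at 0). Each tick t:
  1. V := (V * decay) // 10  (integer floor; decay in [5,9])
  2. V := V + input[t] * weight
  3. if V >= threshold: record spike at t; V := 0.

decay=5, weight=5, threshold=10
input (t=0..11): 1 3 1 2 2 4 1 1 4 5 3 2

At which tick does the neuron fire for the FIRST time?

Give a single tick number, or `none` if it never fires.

Answer: 1

Derivation:
t=0: input=1 -> V=5
t=1: input=3 -> V=0 FIRE
t=2: input=1 -> V=5
t=3: input=2 -> V=0 FIRE
t=4: input=2 -> V=0 FIRE
t=5: input=4 -> V=0 FIRE
t=6: input=1 -> V=5
t=7: input=1 -> V=7
t=8: input=4 -> V=0 FIRE
t=9: input=5 -> V=0 FIRE
t=10: input=3 -> V=0 FIRE
t=11: input=2 -> V=0 FIRE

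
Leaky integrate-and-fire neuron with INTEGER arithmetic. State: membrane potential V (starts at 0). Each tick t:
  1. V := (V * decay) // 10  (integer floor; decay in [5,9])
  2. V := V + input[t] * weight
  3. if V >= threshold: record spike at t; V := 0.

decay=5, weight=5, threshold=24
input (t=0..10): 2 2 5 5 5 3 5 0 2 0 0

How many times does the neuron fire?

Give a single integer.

Answer: 4

Derivation:
t=0: input=2 -> V=10
t=1: input=2 -> V=15
t=2: input=5 -> V=0 FIRE
t=3: input=5 -> V=0 FIRE
t=4: input=5 -> V=0 FIRE
t=5: input=3 -> V=15
t=6: input=5 -> V=0 FIRE
t=7: input=0 -> V=0
t=8: input=2 -> V=10
t=9: input=0 -> V=5
t=10: input=0 -> V=2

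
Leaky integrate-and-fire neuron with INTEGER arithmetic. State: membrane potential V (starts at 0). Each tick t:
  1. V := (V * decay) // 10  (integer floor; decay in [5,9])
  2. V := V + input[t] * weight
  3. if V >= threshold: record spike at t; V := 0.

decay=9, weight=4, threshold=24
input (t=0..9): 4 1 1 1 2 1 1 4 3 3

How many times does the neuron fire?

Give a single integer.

Answer: 2

Derivation:
t=0: input=4 -> V=16
t=1: input=1 -> V=18
t=2: input=1 -> V=20
t=3: input=1 -> V=22
t=4: input=2 -> V=0 FIRE
t=5: input=1 -> V=4
t=6: input=1 -> V=7
t=7: input=4 -> V=22
t=8: input=3 -> V=0 FIRE
t=9: input=3 -> V=12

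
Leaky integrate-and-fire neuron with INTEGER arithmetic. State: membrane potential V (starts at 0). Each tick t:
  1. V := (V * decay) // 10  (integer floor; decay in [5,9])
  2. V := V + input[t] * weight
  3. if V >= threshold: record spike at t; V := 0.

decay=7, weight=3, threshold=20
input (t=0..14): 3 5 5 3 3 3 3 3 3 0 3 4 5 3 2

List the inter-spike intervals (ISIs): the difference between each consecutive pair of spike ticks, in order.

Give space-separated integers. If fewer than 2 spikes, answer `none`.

t=0: input=3 -> V=9
t=1: input=5 -> V=0 FIRE
t=2: input=5 -> V=15
t=3: input=3 -> V=19
t=4: input=3 -> V=0 FIRE
t=5: input=3 -> V=9
t=6: input=3 -> V=15
t=7: input=3 -> V=19
t=8: input=3 -> V=0 FIRE
t=9: input=0 -> V=0
t=10: input=3 -> V=9
t=11: input=4 -> V=18
t=12: input=5 -> V=0 FIRE
t=13: input=3 -> V=9
t=14: input=2 -> V=12

Answer: 3 4 4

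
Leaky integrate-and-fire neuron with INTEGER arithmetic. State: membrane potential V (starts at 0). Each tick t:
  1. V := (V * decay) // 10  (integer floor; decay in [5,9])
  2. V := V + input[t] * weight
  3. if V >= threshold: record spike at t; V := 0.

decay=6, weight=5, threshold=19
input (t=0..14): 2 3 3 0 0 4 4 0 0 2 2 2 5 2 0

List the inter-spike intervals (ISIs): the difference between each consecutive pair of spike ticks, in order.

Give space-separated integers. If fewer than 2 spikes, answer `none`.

Answer: 4 1 5 1

Derivation:
t=0: input=2 -> V=10
t=1: input=3 -> V=0 FIRE
t=2: input=3 -> V=15
t=3: input=0 -> V=9
t=4: input=0 -> V=5
t=5: input=4 -> V=0 FIRE
t=6: input=4 -> V=0 FIRE
t=7: input=0 -> V=0
t=8: input=0 -> V=0
t=9: input=2 -> V=10
t=10: input=2 -> V=16
t=11: input=2 -> V=0 FIRE
t=12: input=5 -> V=0 FIRE
t=13: input=2 -> V=10
t=14: input=0 -> V=6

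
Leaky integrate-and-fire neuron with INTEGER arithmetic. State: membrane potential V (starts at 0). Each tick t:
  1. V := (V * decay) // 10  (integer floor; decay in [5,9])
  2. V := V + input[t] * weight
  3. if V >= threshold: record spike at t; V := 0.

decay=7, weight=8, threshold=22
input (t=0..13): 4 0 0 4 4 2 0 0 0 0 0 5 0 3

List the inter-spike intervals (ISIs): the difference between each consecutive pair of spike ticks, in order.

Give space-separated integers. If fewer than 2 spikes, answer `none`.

t=0: input=4 -> V=0 FIRE
t=1: input=0 -> V=0
t=2: input=0 -> V=0
t=3: input=4 -> V=0 FIRE
t=4: input=4 -> V=0 FIRE
t=5: input=2 -> V=16
t=6: input=0 -> V=11
t=7: input=0 -> V=7
t=8: input=0 -> V=4
t=9: input=0 -> V=2
t=10: input=0 -> V=1
t=11: input=5 -> V=0 FIRE
t=12: input=0 -> V=0
t=13: input=3 -> V=0 FIRE

Answer: 3 1 7 2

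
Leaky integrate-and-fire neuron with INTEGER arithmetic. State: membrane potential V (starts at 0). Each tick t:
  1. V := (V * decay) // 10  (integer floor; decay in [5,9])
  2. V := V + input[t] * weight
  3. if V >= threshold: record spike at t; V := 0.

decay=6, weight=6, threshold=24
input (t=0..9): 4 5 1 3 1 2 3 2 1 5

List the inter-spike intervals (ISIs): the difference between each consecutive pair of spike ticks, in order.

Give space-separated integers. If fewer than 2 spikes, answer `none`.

t=0: input=4 -> V=0 FIRE
t=1: input=5 -> V=0 FIRE
t=2: input=1 -> V=6
t=3: input=3 -> V=21
t=4: input=1 -> V=18
t=5: input=2 -> V=22
t=6: input=3 -> V=0 FIRE
t=7: input=2 -> V=12
t=8: input=1 -> V=13
t=9: input=5 -> V=0 FIRE

Answer: 1 5 3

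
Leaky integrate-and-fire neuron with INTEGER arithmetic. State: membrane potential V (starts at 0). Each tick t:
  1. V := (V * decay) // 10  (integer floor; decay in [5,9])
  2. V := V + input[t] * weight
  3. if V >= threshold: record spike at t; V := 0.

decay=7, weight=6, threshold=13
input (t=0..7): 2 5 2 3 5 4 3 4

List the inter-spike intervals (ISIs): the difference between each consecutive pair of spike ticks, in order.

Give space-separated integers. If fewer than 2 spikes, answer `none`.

t=0: input=2 -> V=12
t=1: input=5 -> V=0 FIRE
t=2: input=2 -> V=12
t=3: input=3 -> V=0 FIRE
t=4: input=5 -> V=0 FIRE
t=5: input=4 -> V=0 FIRE
t=6: input=3 -> V=0 FIRE
t=7: input=4 -> V=0 FIRE

Answer: 2 1 1 1 1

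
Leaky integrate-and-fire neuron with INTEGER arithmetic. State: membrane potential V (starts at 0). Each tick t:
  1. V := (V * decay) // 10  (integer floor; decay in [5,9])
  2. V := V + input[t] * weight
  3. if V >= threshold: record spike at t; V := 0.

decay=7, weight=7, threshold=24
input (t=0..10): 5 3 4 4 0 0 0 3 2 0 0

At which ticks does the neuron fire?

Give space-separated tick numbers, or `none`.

Answer: 0 2 3 8

Derivation:
t=0: input=5 -> V=0 FIRE
t=1: input=3 -> V=21
t=2: input=4 -> V=0 FIRE
t=3: input=4 -> V=0 FIRE
t=4: input=0 -> V=0
t=5: input=0 -> V=0
t=6: input=0 -> V=0
t=7: input=3 -> V=21
t=8: input=2 -> V=0 FIRE
t=9: input=0 -> V=0
t=10: input=0 -> V=0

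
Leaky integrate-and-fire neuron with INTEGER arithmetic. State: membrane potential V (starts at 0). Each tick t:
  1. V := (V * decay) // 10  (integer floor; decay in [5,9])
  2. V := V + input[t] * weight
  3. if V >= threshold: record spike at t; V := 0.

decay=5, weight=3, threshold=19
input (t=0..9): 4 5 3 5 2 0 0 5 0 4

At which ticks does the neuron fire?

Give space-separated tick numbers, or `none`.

t=0: input=4 -> V=12
t=1: input=5 -> V=0 FIRE
t=2: input=3 -> V=9
t=3: input=5 -> V=0 FIRE
t=4: input=2 -> V=6
t=5: input=0 -> V=3
t=6: input=0 -> V=1
t=7: input=5 -> V=15
t=8: input=0 -> V=7
t=9: input=4 -> V=15

Answer: 1 3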